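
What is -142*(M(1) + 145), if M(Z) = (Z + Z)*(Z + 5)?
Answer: -22294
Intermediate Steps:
M(Z) = 2*Z*(5 + Z) (M(Z) = (2*Z)*(5 + Z) = 2*Z*(5 + Z))
-142*(M(1) + 145) = -142*(2*1*(5 + 1) + 145) = -142*(2*1*6 + 145) = -142*(12 + 145) = -142*157 = -22294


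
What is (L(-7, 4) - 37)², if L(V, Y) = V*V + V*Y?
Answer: 256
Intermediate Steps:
L(V, Y) = V² + V*Y
(L(-7, 4) - 37)² = (-7*(-7 + 4) - 37)² = (-7*(-3) - 37)² = (21 - 37)² = (-16)² = 256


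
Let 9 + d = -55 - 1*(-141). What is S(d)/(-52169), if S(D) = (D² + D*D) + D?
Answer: -11935/52169 ≈ -0.22878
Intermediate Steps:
d = 77 (d = -9 + (-55 - 1*(-141)) = -9 + (-55 + 141) = -9 + 86 = 77)
S(D) = D + 2*D² (S(D) = (D² + D²) + D = 2*D² + D = D + 2*D²)
S(d)/(-52169) = (77*(1 + 2*77))/(-52169) = (77*(1 + 154))*(-1/52169) = (77*155)*(-1/52169) = 11935*(-1/52169) = -11935/52169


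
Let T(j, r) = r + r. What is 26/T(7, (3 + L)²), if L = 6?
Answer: 13/81 ≈ 0.16049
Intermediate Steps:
T(j, r) = 2*r
26/T(7, (3 + L)²) = 26/((2*(3 + 6)²)) = 26/((2*9²)) = 26/((2*81)) = 26/162 = 26*(1/162) = 13/81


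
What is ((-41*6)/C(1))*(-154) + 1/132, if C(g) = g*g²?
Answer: 5000689/132 ≈ 37884.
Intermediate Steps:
C(g) = g³
((-41*6)/C(1))*(-154) + 1/132 = ((-41*6)/(1³))*(-154) + 1/132 = -246/1*(-154) + 1/132 = -246*1*(-154) + 1/132 = -246*(-154) + 1/132 = 37884 + 1/132 = 5000689/132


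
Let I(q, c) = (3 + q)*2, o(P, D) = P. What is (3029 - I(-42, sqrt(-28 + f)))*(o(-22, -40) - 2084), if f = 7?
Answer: -6543342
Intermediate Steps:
I(q, c) = 6 + 2*q
(3029 - I(-42, sqrt(-28 + f)))*(o(-22, -40) - 2084) = (3029 - (6 + 2*(-42)))*(-22 - 2084) = (3029 - (6 - 84))*(-2106) = (3029 - 1*(-78))*(-2106) = (3029 + 78)*(-2106) = 3107*(-2106) = -6543342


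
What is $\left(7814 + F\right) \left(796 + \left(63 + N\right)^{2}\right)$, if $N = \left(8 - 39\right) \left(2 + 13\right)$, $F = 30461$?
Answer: $6215860000$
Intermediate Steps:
$N = -465$ ($N = \left(-31\right) 15 = -465$)
$\left(7814 + F\right) \left(796 + \left(63 + N\right)^{2}\right) = \left(7814 + 30461\right) \left(796 + \left(63 - 465\right)^{2}\right) = 38275 \left(796 + \left(-402\right)^{2}\right) = 38275 \left(796 + 161604\right) = 38275 \cdot 162400 = 6215860000$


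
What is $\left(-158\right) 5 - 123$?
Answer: $-913$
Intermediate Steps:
$\left(-158\right) 5 - 123 = -790 - 123 = -913$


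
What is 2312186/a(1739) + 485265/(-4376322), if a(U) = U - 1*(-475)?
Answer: 187366594133/179429202 ≈ 1044.2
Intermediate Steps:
a(U) = 475 + U (a(U) = U + 475 = 475 + U)
2312186/a(1739) + 485265/(-4376322) = 2312186/(475 + 1739) + 485265/(-4376322) = 2312186/2214 + 485265*(-1/4376322) = 2312186*(1/2214) - 161755/1458774 = 1156093/1107 - 161755/1458774 = 187366594133/179429202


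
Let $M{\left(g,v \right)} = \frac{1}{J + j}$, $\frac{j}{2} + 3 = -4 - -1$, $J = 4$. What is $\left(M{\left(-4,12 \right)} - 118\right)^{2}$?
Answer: $\frac{893025}{64} \approx 13954.0$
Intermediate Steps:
$j = -12$ ($j = -6 + 2 \left(-4 - -1\right) = -6 + 2 \left(-4 + 1\right) = -6 + 2 \left(-3\right) = -6 - 6 = -12$)
$M{\left(g,v \right)} = - \frac{1}{8}$ ($M{\left(g,v \right)} = \frac{1}{4 - 12} = \frac{1}{-8} = - \frac{1}{8}$)
$\left(M{\left(-4,12 \right)} - 118\right)^{2} = \left(- \frac{1}{8} - 118\right)^{2} = \left(- \frac{945}{8}\right)^{2} = \frac{893025}{64}$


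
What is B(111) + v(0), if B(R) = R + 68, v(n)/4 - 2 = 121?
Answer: 671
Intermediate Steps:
v(n) = 492 (v(n) = 8 + 4*121 = 8 + 484 = 492)
B(R) = 68 + R
B(111) + v(0) = (68 + 111) + 492 = 179 + 492 = 671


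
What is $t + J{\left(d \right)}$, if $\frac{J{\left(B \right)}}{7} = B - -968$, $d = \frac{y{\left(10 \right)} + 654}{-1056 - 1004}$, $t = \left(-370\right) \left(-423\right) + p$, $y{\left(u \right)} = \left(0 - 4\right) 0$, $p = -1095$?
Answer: $\frac{167054441}{1030} \approx 1.6219 \cdot 10^{5}$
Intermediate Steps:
$y{\left(u \right)} = 0$ ($y{\left(u \right)} = \left(-4\right) 0 = 0$)
$t = 155415$ ($t = \left(-370\right) \left(-423\right) - 1095 = 156510 - 1095 = 155415$)
$d = - \frac{327}{1030}$ ($d = \frac{0 + 654}{-1056 - 1004} = \frac{654}{-2060} = 654 \left(- \frac{1}{2060}\right) = - \frac{327}{1030} \approx -0.31748$)
$J{\left(B \right)} = 6776 + 7 B$ ($J{\left(B \right)} = 7 \left(B - -968\right) = 7 \left(B + 968\right) = 7 \left(968 + B\right) = 6776 + 7 B$)
$t + J{\left(d \right)} = 155415 + \left(6776 + 7 \left(- \frac{327}{1030}\right)\right) = 155415 + \left(6776 - \frac{2289}{1030}\right) = 155415 + \frac{6976991}{1030} = \frac{167054441}{1030}$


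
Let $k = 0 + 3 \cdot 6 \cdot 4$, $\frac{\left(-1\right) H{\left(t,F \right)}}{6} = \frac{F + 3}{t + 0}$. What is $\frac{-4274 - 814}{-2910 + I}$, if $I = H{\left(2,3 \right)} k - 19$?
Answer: $\frac{5088}{4225} \approx 1.2043$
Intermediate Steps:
$H{\left(t,F \right)} = - \frac{6 \left(3 + F\right)}{t}$ ($H{\left(t,F \right)} = - 6 \frac{F + 3}{t + 0} = - 6 \frac{3 + F}{t} = - \frac{6 \left(3 + F\right)}{t}$)
$k = 72$ ($k = 0 + 3 \cdot 24 = 0 + 72 = 72$)
$I = -1315$ ($I = \frac{6 \left(-3 - 3\right)}{2} \cdot 72 - 19 = 6 \cdot \frac{1}{2} \left(-3 - 3\right) 72 - 19 = 6 \cdot \frac{1}{2} \left(-6\right) 72 - 19 = \left(-18\right) 72 - 19 = -1296 - 19 = -1315$)
$\frac{-4274 - 814}{-2910 + I} = \frac{-4274 - 814}{-2910 - 1315} = - \frac{5088}{-4225} = \left(-5088\right) \left(- \frac{1}{4225}\right) = \frac{5088}{4225}$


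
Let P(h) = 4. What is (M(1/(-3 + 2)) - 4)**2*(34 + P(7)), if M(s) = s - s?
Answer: 608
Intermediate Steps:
M(s) = 0
(M(1/(-3 + 2)) - 4)**2*(34 + P(7)) = (0 - 4)**2*(34 + 4) = (-4)**2*38 = 16*38 = 608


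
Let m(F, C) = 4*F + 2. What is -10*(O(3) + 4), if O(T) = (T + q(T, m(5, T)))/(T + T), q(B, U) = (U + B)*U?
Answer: -2885/3 ≈ -961.67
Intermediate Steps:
m(F, C) = 2 + 4*F
q(B, U) = U*(B + U) (q(B, U) = (B + U)*U = U*(B + U))
O(T) = (484 + 23*T)/(2*T) (O(T) = (T + (2 + 4*5)*(T + (2 + 4*5)))/(T + T) = (T + (2 + 20)*(T + (2 + 20)))/((2*T)) = (T + 22*(T + 22))*(1/(2*T)) = (T + 22*(22 + T))*(1/(2*T)) = (T + (484 + 22*T))*(1/(2*T)) = (484 + 23*T)*(1/(2*T)) = (484 + 23*T)/(2*T))
-10*(O(3) + 4) = -10*((23/2 + 242/3) + 4) = -10*(553/6 + 4) = -10*577/6 = -2885/3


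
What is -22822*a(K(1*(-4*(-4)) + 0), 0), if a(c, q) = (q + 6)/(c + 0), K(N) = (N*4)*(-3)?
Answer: 11411/16 ≈ 713.19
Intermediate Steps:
K(N) = -12*N (K(N) = (4*N)*(-3) = -12*N)
a(c, q) = (6 + q)/c
-22822*a(K(1*(-4*(-4)) + 0), 0) = -22822*(6 + 0)/((-12*(1*(-4*(-4)) + 0))) = -22822*6/((-12*(1*16 + 0))) = -22822*6/((-12*(16 + 0))) = -22822*6/((-12*16)) = -22822*6/(-192) = -(-11411)*6/96 = -22822*(-1/32) = 11411/16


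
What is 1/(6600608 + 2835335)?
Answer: 1/9435943 ≈ 1.0598e-7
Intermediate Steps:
1/(6600608 + 2835335) = 1/9435943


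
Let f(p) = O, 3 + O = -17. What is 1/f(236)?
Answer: -1/20 ≈ -0.050000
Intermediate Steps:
O = -20 (O = -3 - 17 = -20)
f(p) = -20
1/f(236) = 1/(-20) = -1/20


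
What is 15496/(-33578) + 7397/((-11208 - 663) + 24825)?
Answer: 23820641/217484706 ≈ 0.10953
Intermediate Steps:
15496/(-33578) + 7397/((-11208 - 663) + 24825) = 15496*(-1/33578) + 7397/(-11871 + 24825) = -7748/16789 + 7397/12954 = 23820641/217484706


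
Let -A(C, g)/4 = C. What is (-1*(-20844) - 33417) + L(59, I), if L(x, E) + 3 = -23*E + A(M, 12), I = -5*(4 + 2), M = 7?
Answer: -11914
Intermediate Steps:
A(C, g) = -4*C
I = -30 (I = -5*6 = -30)
L(x, E) = -31 - 23*E (L(x, E) = -3 + (-23*E - 4*7) = -3 + (-23*E - 28) = -3 + (-28 - 23*E) = -31 - 23*E)
(-1*(-20844) - 33417) + L(59, I) = (-1*(-20844) - 33417) + (-31 - 23*(-30)) = (20844 - 33417) + (-31 + 690) = -12573 + 659 = -11914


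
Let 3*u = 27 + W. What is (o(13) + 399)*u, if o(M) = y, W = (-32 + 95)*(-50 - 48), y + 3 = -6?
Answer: -799110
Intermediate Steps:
y = -9 (y = -3 - 6 = -9)
W = -6174 (W = 63*(-98) = -6174)
o(M) = -9
u = -2049 (u = (27 - 6174)/3 = (⅓)*(-6147) = -2049)
(o(13) + 399)*u = (-9 + 399)*(-2049) = 390*(-2049) = -799110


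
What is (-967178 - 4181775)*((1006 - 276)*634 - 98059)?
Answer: -1878137245233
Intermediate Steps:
(-967178 - 4181775)*((1006 - 276)*634 - 98059) = -5148953*(730*634 - 98059) = -5148953*(462820 - 98059) = -5148953*364761 = -1878137245233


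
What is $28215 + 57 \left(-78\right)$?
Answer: $23769$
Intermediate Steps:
$28215 + 57 \left(-78\right) = 28215 - 4446 = 23769$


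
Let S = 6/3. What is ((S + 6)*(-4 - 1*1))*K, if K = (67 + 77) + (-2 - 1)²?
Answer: -6120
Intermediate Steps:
S = 2 (S = 6*(⅓) = 2)
K = 153 (K = 144 + (-3)² = 144 + 9 = 153)
((S + 6)*(-4 - 1*1))*K = ((2 + 6)*(-4 - 1*1))*153 = (8*(-4 - 1))*153 = (8*(-5))*153 = -40*153 = -6120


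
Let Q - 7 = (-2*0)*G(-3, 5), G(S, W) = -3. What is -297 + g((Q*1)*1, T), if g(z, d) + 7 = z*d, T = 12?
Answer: -220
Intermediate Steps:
Q = 7 (Q = 7 - 2*0*(-3) = 7 + 0*(-3) = 7 + 0 = 7)
g(z, d) = -7 + d*z (g(z, d) = -7 + z*d = -7 + d*z)
-297 + g((Q*1)*1, T) = -297 + (-7 + 12*((7*1)*1)) = -297 + (-7 + 12*(7*1)) = -297 + (-7 + 12*7) = -297 + (-7 + 84) = -297 + 77 = -220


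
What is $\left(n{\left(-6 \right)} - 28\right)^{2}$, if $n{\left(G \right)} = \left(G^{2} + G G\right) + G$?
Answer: $1444$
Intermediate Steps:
$n{\left(G \right)} = G + 2 G^{2}$ ($n{\left(G \right)} = \left(G^{2} + G^{2}\right) + G = 2 G^{2} + G = G + 2 G^{2}$)
$\left(n{\left(-6 \right)} - 28\right)^{2} = \left(- 6 \left(1 + 2 \left(-6\right)\right) - 28\right)^{2} = \left(- 6 \left(1 - 12\right) - 28\right)^{2} = \left(\left(-6\right) \left(-11\right) - 28\right)^{2} = \left(66 - 28\right)^{2} = 38^{2} = 1444$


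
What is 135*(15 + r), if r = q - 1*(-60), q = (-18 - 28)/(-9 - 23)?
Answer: 165105/16 ≈ 10319.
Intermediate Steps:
q = 23/16 (q = -46/(-32) = -46*(-1/32) = 23/16 ≈ 1.4375)
r = 983/16 (r = 23/16 - 1*(-60) = 23/16 + 60 = 983/16 ≈ 61.438)
135*(15 + r) = 135*(15 + 983/16) = 135*(1223/16) = 165105/16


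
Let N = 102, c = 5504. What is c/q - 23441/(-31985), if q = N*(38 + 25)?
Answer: 163338653/102767805 ≈ 1.5894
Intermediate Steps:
q = 6426 (q = 102*(38 + 25) = 102*63 = 6426)
c/q - 23441/(-31985) = 5504/6426 - 23441/(-31985) = 5504*(1/6426) - 23441*(-1/31985) = 2752/3213 + 23441/31985 = 163338653/102767805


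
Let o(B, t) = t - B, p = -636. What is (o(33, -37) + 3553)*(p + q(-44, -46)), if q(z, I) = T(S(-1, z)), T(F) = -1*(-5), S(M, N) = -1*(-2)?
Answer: -2197773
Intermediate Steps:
S(M, N) = 2
T(F) = 5
q(z, I) = 5
(o(33, -37) + 3553)*(p + q(-44, -46)) = ((-37 - 1*33) + 3553)*(-636 + 5) = ((-37 - 33) + 3553)*(-631) = (-70 + 3553)*(-631) = 3483*(-631) = -2197773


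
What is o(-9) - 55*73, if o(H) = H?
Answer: -4024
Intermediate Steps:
o(-9) - 55*73 = -9 - 55*73 = -9 - 4015 = -4024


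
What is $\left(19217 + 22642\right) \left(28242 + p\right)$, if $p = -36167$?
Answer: $-331732575$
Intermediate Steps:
$\left(19217 + 22642\right) \left(28242 + p\right) = \left(19217 + 22642\right) \left(28242 - 36167\right) = 41859 \left(-7925\right) = -331732575$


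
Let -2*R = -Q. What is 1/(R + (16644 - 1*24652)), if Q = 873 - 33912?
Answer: -2/49055 ≈ -4.0771e-5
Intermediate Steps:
Q = -33039
R = -33039/2 (R = -(-1)*(-33039)/2 = -1/2*33039 = -33039/2 ≈ -16520.)
1/(R + (16644 - 1*24652)) = 1/(-33039/2 + (16644 - 1*24652)) = 1/(-33039/2 + (16644 - 24652)) = 1/(-33039/2 - 8008) = 1/(-49055/2) = -2/49055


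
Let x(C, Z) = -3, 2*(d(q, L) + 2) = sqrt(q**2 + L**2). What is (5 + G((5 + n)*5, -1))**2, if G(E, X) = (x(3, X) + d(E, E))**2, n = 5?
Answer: 1763400 - 640000*sqrt(2) ≈ 8.5830e+5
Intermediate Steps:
d(q, L) = -2 + sqrt(L**2 + q**2)/2 (d(q, L) = -2 + sqrt(q**2 + L**2)/2 = -2 + sqrt(L**2 + q**2)/2)
G(E, X) = (-5 + sqrt(2)*sqrt(E**2)/2)**2 (G(E, X) = (-3 + (-2 + sqrt(E**2 + E**2)/2))**2 = (-3 + (-2 + sqrt(2*E**2)/2))**2 = (-3 + (-2 + (sqrt(2)*sqrt(E**2))/2))**2 = (-3 + (-2 + sqrt(2)*sqrt(E**2)/2))**2 = (-5 + sqrt(2)*sqrt(E**2)/2)**2)
(5 + G((5 + n)*5, -1))**2 = (5 + (-10 + sqrt(2)*sqrt(((5 + 5)*5)**2))**2/4)**2 = (5 + (-10 + sqrt(2)*sqrt((10*5)**2))**2/4)**2 = (5 + (-10 + sqrt(2)*sqrt(50**2))**2/4)**2 = (5 + (-10 + sqrt(2)*sqrt(2500))**2/4)**2 = (5 + (-10 + sqrt(2)*50)**2/4)**2 = (5 + (-10 + 50*sqrt(2))**2/4)**2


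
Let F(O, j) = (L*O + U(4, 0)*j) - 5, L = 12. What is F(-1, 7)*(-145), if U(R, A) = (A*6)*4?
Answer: 2465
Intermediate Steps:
U(R, A) = 24*A (U(R, A) = (6*A)*4 = 24*A)
F(O, j) = -5 + 12*O (F(O, j) = (12*O + (24*0)*j) - 5 = (12*O + 0*j) - 5 = (12*O + 0) - 5 = 12*O - 5 = -5 + 12*O)
F(-1, 7)*(-145) = (-5 + 12*(-1))*(-145) = (-5 - 12)*(-145) = -17*(-145) = 2465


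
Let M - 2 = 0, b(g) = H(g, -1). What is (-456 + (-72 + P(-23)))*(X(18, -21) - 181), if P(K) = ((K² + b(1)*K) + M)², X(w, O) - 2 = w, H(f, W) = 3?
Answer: -34279476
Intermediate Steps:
b(g) = 3
M = 2 (M = 2 + 0 = 2)
X(w, O) = 2 + w
P(K) = (2 + K² + 3*K)² (P(K) = ((K² + 3*K) + 2)² = (2 + K² + 3*K)²)
(-456 + (-72 + P(-23)))*(X(18, -21) - 181) = (-456 + (-72 + (2 + (-23)² + 3*(-23))²))*((2 + 18) - 181) = (-456 + (-72 + (2 + 529 - 69)²))*(20 - 181) = (-456 + (-72 + 462²))*(-161) = (-456 + (-72 + 213444))*(-161) = (-456 + 213372)*(-161) = 212916*(-161) = -34279476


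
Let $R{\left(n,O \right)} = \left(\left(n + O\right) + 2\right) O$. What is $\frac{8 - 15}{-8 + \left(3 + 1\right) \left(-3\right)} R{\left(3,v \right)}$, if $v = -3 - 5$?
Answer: $\frac{42}{5} \approx 8.4$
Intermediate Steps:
$v = -8$ ($v = -3 - 5 = -8$)
$R{\left(n,O \right)} = O \left(2 + O + n\right)$ ($R{\left(n,O \right)} = \left(\left(O + n\right) + 2\right) O = \left(2 + O + n\right) O = O \left(2 + O + n\right)$)
$\frac{8 - 15}{-8 + \left(3 + 1\right) \left(-3\right)} R{\left(3,v \right)} = \frac{8 - 15}{-8 + \left(3 + 1\right) \left(-3\right)} \left(- 8 \left(2 - 8 + 3\right)\right) = - \frac{7}{-8 + 4 \left(-3\right)} \left(\left(-8\right) \left(-3\right)\right) = - \frac{7}{-8 - 12} \cdot 24 = - \frac{7}{-20} \cdot 24 = \left(-7\right) \left(- \frac{1}{20}\right) 24 = \frac{7}{20} \cdot 24 = \frac{42}{5}$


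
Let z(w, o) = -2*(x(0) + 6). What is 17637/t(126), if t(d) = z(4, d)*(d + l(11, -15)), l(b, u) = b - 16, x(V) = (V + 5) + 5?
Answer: -17637/3872 ≈ -4.5550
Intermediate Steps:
x(V) = 10 + V (x(V) = (5 + V) + 5 = 10 + V)
l(b, u) = -16 + b
z(w, o) = -32 (z(w, o) = -2*((10 + 0) + 6) = -2*(10 + 6) = -2*16 = -32)
t(d) = 160 - 32*d (t(d) = -32*(d + (-16 + 11)) = -32*(d - 5) = -32*(-5 + d) = 160 - 32*d)
17637/t(126) = 17637/(160 - 32*126) = 17637/(160 - 4032) = 17637/(-3872) = 17637*(-1/3872) = -17637/3872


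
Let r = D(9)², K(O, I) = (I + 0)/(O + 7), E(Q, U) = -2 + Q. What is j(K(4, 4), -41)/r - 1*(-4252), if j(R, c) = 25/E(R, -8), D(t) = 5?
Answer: 76525/18 ≈ 4251.4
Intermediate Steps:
K(O, I) = I/(7 + O)
j(R, c) = 25/(-2 + R)
r = 25 (r = 5² = 25)
j(K(4, 4), -41)/r - 1*(-4252) = (25/(-2 + 4/(7 + 4)))/25 - 1*(-4252) = (25/(-2 + 4/11))*(1/25) + 4252 = (25/(-18/11))*(1/25) + 4252 = (25*(-11/18))*(1/25) + 4252 = -275/18*1/25 + 4252 = -11/18 + 4252 = 76525/18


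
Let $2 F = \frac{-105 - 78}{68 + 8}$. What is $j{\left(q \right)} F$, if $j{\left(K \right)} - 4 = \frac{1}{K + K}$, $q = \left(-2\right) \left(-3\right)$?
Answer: $- \frac{2989}{608} \approx -4.9161$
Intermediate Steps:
$q = 6$
$F = - \frac{183}{152}$ ($F = \frac{\left(-105 - 78\right) \frac{1}{68 + 8}}{2} = \frac{\left(-183\right) \frac{1}{76}}{2} = \frac{1}{2} \left(- \frac{183}{76}\right) = - \frac{183}{152} \approx -1.2039$)
$j{\left(K \right)} = 4 + \frac{1}{2 K}$ ($j{\left(K \right)} = 4 + \frac{1}{K + K} = 4 + \frac{1}{2 K}$)
$j{\left(q \right)} F = \left(4 + \frac{1}{2 \cdot 6}\right) \left(- \frac{183}{152}\right) = \left(4 + \frac{1}{2} \cdot \frac{1}{6}\right) \left(- \frac{183}{152}\right) = \left(4 + \frac{1}{12}\right) \left(- \frac{183}{152}\right) = \frac{49}{12} \left(- \frac{183}{152}\right) = - \frac{2989}{608}$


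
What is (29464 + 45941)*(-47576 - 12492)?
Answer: -4529427540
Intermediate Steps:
(29464 + 45941)*(-47576 - 12492) = 75405*(-60068) = -4529427540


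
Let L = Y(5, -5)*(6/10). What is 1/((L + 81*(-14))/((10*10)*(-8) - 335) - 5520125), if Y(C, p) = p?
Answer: -1135/6265340738 ≈ -1.8116e-7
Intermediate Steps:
L = -3 (L = -30/10 = -5*⅗ = -3)
1/((L + 81*(-14))/((10*10)*(-8) - 335) - 5520125) = 1/((-3 + 81*(-14))/((10*10)*(-8) - 335) - 5520125) = 1/((-3 - 1134)/(100*(-8) - 335) - 5520125) = 1/(-1137/(-800 - 335) - 5520125) = 1/(-1137/(-1135) - 5520125) = 1/(-1/1135*(-1137) - 5520125) = 1/(1137/1135 - 5520125) = 1/(-6265340738/1135) = -1135/6265340738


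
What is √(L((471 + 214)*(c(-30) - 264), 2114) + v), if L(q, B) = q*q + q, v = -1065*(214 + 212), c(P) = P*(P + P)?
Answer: √1107041264070 ≈ 1.0522e+6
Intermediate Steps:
c(P) = 2*P² (c(P) = P*(2*P) = 2*P²)
v = -453690 (v = -1065*426 = -453690)
L(q, B) = q + q² (L(q, B) = q² + q = q + q²)
√(L((471 + 214)*(c(-30) - 264), 2114) + v) = √(((471 + 214)*(2*(-30)² - 264))*(1 + (471 + 214)*(2*(-30)² - 264)) - 453690) = √((685*(2*900 - 264))*(1 + 685*(2*900 - 264)) - 453690) = √((685*(1800 - 264))*(1 + 685*(1800 - 264)) - 453690) = √((685*1536)*(1 + 685*1536) - 453690) = √(1052160*(1 + 1052160) - 453690) = √(1052160*1052161 - 453690) = √(1107041717760 - 453690) = √1107041264070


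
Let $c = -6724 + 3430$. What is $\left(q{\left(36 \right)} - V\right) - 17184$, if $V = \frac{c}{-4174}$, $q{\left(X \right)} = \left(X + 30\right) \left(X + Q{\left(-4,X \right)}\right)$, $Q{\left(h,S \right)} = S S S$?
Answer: $\frac{6395584809}{2087} \approx 3.0645 \cdot 10^{6}$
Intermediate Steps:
$Q{\left(h,S \right)} = S^{3}$ ($Q{\left(h,S \right)} = S^{2} S = S^{3}$)
$q{\left(X \right)} = \left(30 + X\right) \left(X + X^{3}\right)$ ($q{\left(X \right)} = \left(X + 30\right) \left(X + X^{3}\right) = \left(30 + X\right) \left(X + X^{3}\right)$)
$c = -3294$
$V = \frac{1647}{2087}$ ($V = - \frac{3294}{-4174} = \left(-3294\right) \left(- \frac{1}{4174}\right) = \frac{1647}{2087} \approx 0.78917$)
$\left(q{\left(36 \right)} - V\right) - 17184 = \left(36 \left(30 + 36 + 36^{3} + 30 \cdot 36^{2}\right) - \frac{1647}{2087}\right) - 17184 = \left(36 \left(30 + 36 + 46656 + 30 \cdot 1296\right) - \frac{1647}{2087}\right) - 17184 = \left(36 \left(30 + 36 + 46656 + 38880\right) - \frac{1647}{2087}\right) - 17184 = \left(36 \cdot 85602 - \frac{1647}{2087}\right) - 17184 = \left(3081672 - \frac{1647}{2087}\right) - 17184 = \frac{6431447817}{2087} - 17184 = \frac{6395584809}{2087}$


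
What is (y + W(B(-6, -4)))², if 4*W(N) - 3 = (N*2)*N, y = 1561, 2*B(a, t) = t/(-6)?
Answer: 3161250625/1296 ≈ 2.4392e+6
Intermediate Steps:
B(a, t) = -t/12 (B(a, t) = (t/(-6))/2 = (t*(-⅙))/2 = (-t/6)/2 = -t/12)
W(N) = ¾ + N²/2 (W(N) = ¾ + ((N*2)*N)/4 = ¾ + ((2*N)*N)/4 = ¾ + (2*N²)/4 = ¾ + N²/2)
(y + W(B(-6, -4)))² = (1561 + (¾ + (-1/12*(-4))²/2))² = (1561 + (¾ + (⅓)²/2))² = (1561 + (¾ + (½)*(⅑)))² = (1561 + (¾ + 1/18))² = (1561 + 29/36)² = (56225/36)² = 3161250625/1296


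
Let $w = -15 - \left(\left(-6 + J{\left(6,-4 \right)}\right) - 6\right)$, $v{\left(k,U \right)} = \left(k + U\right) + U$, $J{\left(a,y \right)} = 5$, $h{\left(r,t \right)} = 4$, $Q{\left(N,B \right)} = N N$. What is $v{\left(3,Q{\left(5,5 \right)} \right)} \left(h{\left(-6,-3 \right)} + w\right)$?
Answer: $-212$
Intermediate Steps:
$Q{\left(N,B \right)} = N^{2}$
$v{\left(k,U \right)} = k + 2 U$ ($v{\left(k,U \right)} = \left(U + k\right) + U = k + 2 U$)
$w = -8$ ($w = -15 - \left(\left(-6 + 5\right) - 6\right) = -15 - \left(-1 - 6\right) = -15 - -7 = -15 + 7 = -8$)
$v{\left(3,Q{\left(5,5 \right)} \right)} \left(h{\left(-6,-3 \right)} + w\right) = \left(3 + 2 \cdot 5^{2}\right) \left(4 - 8\right) = \left(3 + 2 \cdot 25\right) \left(-4\right) = \left(3 + 50\right) \left(-4\right) = 53 \left(-4\right) = -212$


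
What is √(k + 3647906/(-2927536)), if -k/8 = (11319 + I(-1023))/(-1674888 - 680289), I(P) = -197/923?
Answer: I*√3056787053591300530638917797446/1590990203480964 ≈ 1.0989*I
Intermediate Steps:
I(P) = -197/923 (I(P) = -197*1/923 = -197/923)
k = 83577920/2173828371 (k = -8*(11319 - 197/923)/(-1674888 - 680289) = -83577920/(923*(-2355177)) = -83577920*(-1)/(923*2355177) = -8*(-10447240/2173828371) = 83577920/2173828371 ≈ 0.038447)
√(k + 3647906/(-2927536)) = √(83577920/2173828371 + 3647906/(-2927536)) = √(83577920/2173828371 + 3647906*(-1/2927536)) = √(83577920/2173828371 - 1823953/1463768) = √(-3842622093968003/3181980406961928) = I*√3056787053591300530638917797446/1590990203480964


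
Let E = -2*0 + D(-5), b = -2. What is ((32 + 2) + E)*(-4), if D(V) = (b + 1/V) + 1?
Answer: -656/5 ≈ -131.20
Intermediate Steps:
D(V) = -1 + 1/V (D(V) = (-2 + 1/V) + 1 = -1 + 1/V)
E = -6/5 (E = -2*0 + (1 - 1*(-5))/(-5) = 0 - (1 + 5)/5 = 0 - ⅕*6 = 0 - 6/5 = -6/5 ≈ -1.2000)
((32 + 2) + E)*(-4) = ((32 + 2) - 6/5)*(-4) = (34 - 6/5)*(-4) = (164/5)*(-4) = -656/5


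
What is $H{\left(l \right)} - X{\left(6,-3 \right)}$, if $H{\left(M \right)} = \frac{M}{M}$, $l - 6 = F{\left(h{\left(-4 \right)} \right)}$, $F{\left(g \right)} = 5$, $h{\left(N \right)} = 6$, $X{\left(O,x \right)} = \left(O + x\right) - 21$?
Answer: $19$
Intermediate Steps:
$X{\left(O,x \right)} = -21 + O + x$
$l = 11$ ($l = 6 + 5 = 11$)
$H{\left(M \right)} = 1$
$H{\left(l \right)} - X{\left(6,-3 \right)} = 1 - \left(-21 + 6 - 3\right) = 1 - -18 = 1 + 18 = 19$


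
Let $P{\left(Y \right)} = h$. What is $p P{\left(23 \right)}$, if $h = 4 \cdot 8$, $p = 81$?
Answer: $2592$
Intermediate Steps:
$h = 32$
$P{\left(Y \right)} = 32$
$p P{\left(23 \right)} = 81 \cdot 32 = 2592$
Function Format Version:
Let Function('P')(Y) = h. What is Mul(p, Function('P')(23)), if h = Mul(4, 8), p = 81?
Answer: 2592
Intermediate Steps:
h = 32
Function('P')(Y) = 32
Mul(p, Function('P')(23)) = Mul(81, 32) = 2592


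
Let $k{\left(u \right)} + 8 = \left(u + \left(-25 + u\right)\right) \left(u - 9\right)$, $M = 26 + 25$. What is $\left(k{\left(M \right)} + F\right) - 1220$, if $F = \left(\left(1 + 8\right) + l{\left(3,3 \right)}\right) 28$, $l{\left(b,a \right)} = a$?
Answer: $2342$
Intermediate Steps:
$M = 51$
$k{\left(u \right)} = -8 + \left(-25 + 2 u\right) \left(-9 + u\right)$ ($k{\left(u \right)} = -8 + \left(u + \left(-25 + u\right)\right) \left(u - 9\right) = -8 + \left(-25 + 2 u\right) \left(-9 + u\right)$)
$F = 336$ ($F = \left(\left(1 + 8\right) + 3\right) 28 = \left(9 + 3\right) 28 = 12 \cdot 28 = 336$)
$\left(k{\left(M \right)} + F\right) - 1220 = \left(\left(217 - 2193 + 2 \cdot 51^{2}\right) + 336\right) - 1220 = \left(\left(217 - 2193 + 2 \cdot 2601\right) + 336\right) - 1220 = \left(\left(217 - 2193 + 5202\right) + 336\right) - 1220 = \left(3226 + 336\right) - 1220 = 3562 - 1220 = 2342$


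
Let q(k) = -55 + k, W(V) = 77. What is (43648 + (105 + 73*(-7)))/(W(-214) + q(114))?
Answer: 21621/68 ≈ 317.96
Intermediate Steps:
(43648 + (105 + 73*(-7)))/(W(-214) + q(114)) = (43648 + (105 + 73*(-7)))/(77 + (-55 + 114)) = (43648 + (105 - 511))/(77 + 59) = (43648 - 406)/136 = 43242*(1/136) = 21621/68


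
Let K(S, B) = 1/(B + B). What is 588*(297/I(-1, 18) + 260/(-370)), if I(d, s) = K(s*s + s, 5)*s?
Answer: 3574452/37 ≈ 96607.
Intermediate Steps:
K(S, B) = 1/(2*B)
I(d, s) = s/10 (I(d, s) = ((½)/5)*s = ((½)*(⅕))*s = s/10)
588*(297/I(-1, 18) + 260/(-370)) = 588*(297/(((⅒)*18)) + 260/(-370)) = 588*(297/(9/5) + 260*(-1/370)) = 588*(297*(5/9) - 26/37) = 588*(165 - 26/37) = 588*(6079/37) = 3574452/37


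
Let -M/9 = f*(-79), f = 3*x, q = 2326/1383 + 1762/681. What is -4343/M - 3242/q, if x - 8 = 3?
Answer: -1085744788259/1429412886 ≈ -759.57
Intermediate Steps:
x = 11 (x = 8 + 3 = 11)
q = 1340284/313941 (q = 2326*(1/1383) + 1762*(1/681) = 2326/1383 + 1762/681 = 1340284/313941 ≈ 4.2692)
f = 33 (f = 3*11 = 33)
M = 23463 (M = -297*(-79) = -9*(-2607) = 23463)
-4343/M - 3242/q = -4343/23463 - 3242/1340284/313941 = -4343*1/23463 - 3242*313941/1340284 = -4343/23463 - 508898361/670142 = -1085744788259/1429412886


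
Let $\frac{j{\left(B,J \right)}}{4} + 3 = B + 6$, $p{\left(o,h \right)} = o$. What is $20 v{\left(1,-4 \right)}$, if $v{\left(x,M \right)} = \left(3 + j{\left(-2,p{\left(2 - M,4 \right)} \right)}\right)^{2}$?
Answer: $980$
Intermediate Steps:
$j{\left(B,J \right)} = 12 + 4 B$ ($j{\left(B,J \right)} = -12 + 4 \left(B + 6\right) = -12 + 4 \left(6 + B\right) = -12 + \left(24 + 4 B\right) = 12 + 4 B$)
$v{\left(x,M \right)} = 49$ ($v{\left(x,M \right)} = \left(3 + \left(12 + 4 \left(-2\right)\right)\right)^{2} = \left(3 + \left(12 - 8\right)\right)^{2} = \left(3 + 4\right)^{2} = 7^{2} = 49$)
$20 v{\left(1,-4 \right)} = 20 \cdot 49 = 980$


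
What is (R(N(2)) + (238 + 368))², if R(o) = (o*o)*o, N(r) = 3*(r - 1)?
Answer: 400689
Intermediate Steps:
N(r) = -3 + 3*r (N(r) = 3*(-1 + r) = -3 + 3*r)
R(o) = o³ (R(o) = o²*o = o³)
(R(N(2)) + (238 + 368))² = ((-3 + 3*2)³ + (238 + 368))² = ((-3 + 6)³ + 606)² = (3³ + 606)² = (27 + 606)² = 633² = 400689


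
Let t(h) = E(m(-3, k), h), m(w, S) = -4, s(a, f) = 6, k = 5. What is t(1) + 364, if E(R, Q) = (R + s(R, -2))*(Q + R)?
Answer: 358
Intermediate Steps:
E(R, Q) = (6 + R)*(Q + R) (E(R, Q) = (R + 6)*(Q + R) = (6 + R)*(Q + R))
t(h) = -8 + 2*h (t(h) = (-4)**2 + 6*h + 6*(-4) + h*(-4) = 16 + 6*h - 24 - 4*h = -8 + 2*h)
t(1) + 364 = (-8 + 2*1) + 364 = (-8 + 2) + 364 = -6 + 364 = 358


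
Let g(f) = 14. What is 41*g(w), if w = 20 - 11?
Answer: 574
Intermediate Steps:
w = 9
41*g(w) = 41*14 = 574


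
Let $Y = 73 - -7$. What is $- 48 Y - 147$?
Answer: $-3987$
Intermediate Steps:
$Y = 80$ ($Y = 73 + 7 = 80$)
$- 48 Y - 147 = \left(-48\right) 80 - 147 = -3840 - 147 = -3987$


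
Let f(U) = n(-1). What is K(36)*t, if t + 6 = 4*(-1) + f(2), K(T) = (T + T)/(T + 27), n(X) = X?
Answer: -88/7 ≈ -12.571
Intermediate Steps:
f(U) = -1
K(T) = 2*T/(27 + T) (K(T) = (2*T)/(27 + T) = 2*T/(27 + T))
t = -11 (t = -6 + (4*(-1) - 1) = -6 + (-4 - 1) = -6 - 5 = -11)
K(36)*t = (2*36/(27 + 36))*(-11) = (2*36/63)*(-11) = (2*36*(1/63))*(-11) = (8/7)*(-11) = -88/7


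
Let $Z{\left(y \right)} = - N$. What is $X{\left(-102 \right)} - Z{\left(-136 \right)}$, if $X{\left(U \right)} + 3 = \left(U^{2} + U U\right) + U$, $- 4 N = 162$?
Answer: $\frac{41325}{2} \approx 20663.0$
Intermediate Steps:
$N = - \frac{81}{2}$ ($N = \left(- \frac{1}{4}\right) 162 = - \frac{81}{2} \approx -40.5$)
$Z{\left(y \right)} = \frac{81}{2}$ ($Z{\left(y \right)} = \left(-1\right) \left(- \frac{81}{2}\right) = \frac{81}{2}$)
$X{\left(U \right)} = -3 + U + 2 U^{2}$ ($X{\left(U \right)} = -3 + \left(\left(U^{2} + U U\right) + U\right) = -3 + \left(\left(U^{2} + U^{2}\right) + U\right) = -3 + \left(2 U^{2} + U\right) = -3 + \left(U + 2 U^{2}\right) = -3 + U + 2 U^{2}$)
$X{\left(-102 \right)} - Z{\left(-136 \right)} = \left(-3 - 102 + 2 \left(-102\right)^{2}\right) - \frac{81}{2} = \left(-3 - 102 + 2 \cdot 10404\right) - \frac{81}{2} = \left(-3 - 102 + 20808\right) - \frac{81}{2} = 20703 - \frac{81}{2} = \frac{41325}{2}$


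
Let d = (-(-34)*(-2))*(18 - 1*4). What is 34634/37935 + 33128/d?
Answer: -152967389/4514265 ≈ -33.885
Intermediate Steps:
d = -952 (d = (-34*2)*(18 - 4) = -68*14 = -952)
34634/37935 + 33128/d = 34634/37935 + 33128/(-952) = 34634*(1/37935) + 33128*(-1/952) = 34634/37935 - 4141/119 = -152967389/4514265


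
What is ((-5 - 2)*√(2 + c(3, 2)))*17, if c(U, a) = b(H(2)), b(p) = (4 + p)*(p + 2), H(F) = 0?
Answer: -119*√10 ≈ -376.31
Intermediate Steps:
b(p) = (2 + p)*(4 + p) (b(p) = (4 + p)*(2 + p) = (2 + p)*(4 + p))
c(U, a) = 8 (c(U, a) = 8 + 0² + 6*0 = 8 + 0 + 0 = 8)
((-5 - 2)*√(2 + c(3, 2)))*17 = ((-5 - 2)*√(2 + 8))*17 = -7*√10*17 = -119*√10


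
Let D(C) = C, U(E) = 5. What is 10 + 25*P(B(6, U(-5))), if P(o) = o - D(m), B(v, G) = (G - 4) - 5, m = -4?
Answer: 10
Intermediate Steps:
B(v, G) = -9 + G (B(v, G) = (-4 + G) - 5 = -9 + G)
P(o) = 4 + o (P(o) = o - 1*(-4) = o + 4 = 4 + o)
10 + 25*P(B(6, U(-5))) = 10 + 25*(4 + (-9 + 5)) = 10 + 25*(4 - 4) = 10 + 25*0 = 10 + 0 = 10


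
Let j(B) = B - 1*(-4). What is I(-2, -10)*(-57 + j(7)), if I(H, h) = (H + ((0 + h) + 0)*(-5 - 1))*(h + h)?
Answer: 53360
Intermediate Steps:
I(H, h) = 2*h*(H - 6*h) (I(H, h) = (H + (h + 0)*(-6))*(2*h) = (H + h*(-6))*(2*h) = (H - 6*h)*(2*h) = 2*h*(H - 6*h))
j(B) = 4 + B (j(B) = B + 4 = 4 + B)
I(-2, -10)*(-57 + j(7)) = (2*(-10)*(-2 - 6*(-10)))*(-57 + (4 + 7)) = (2*(-10)*(-2 + 60))*(-57 + 11) = (2*(-10)*58)*(-46) = -1160*(-46) = 53360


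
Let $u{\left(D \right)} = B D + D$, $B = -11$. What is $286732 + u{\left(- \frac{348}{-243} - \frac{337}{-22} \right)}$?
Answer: $\frac{255328967}{891} \approx 2.8656 \cdot 10^{5}$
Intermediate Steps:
$u{\left(D \right)} = - 10 D$ ($u{\left(D \right)} = - 11 D + D = - 10 D$)
$286732 + u{\left(- \frac{348}{-243} - \frac{337}{-22} \right)} = 286732 - 10 \left(- \frac{348}{-243} - \frac{337}{-22}\right) = 286732 - 10 \left(\left(-348\right) \left(- \frac{1}{243}\right) - - \frac{337}{22}\right) = 286732 - 10 \left(\frac{116}{81} + \frac{337}{22}\right) = 286732 - \frac{149245}{891} = \frac{255328967}{891}$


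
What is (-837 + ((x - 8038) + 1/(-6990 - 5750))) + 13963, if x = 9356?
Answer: 184016559/12740 ≈ 14444.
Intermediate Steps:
(-837 + ((x - 8038) + 1/(-6990 - 5750))) + 13963 = (-837 + ((9356 - 8038) + 1/(-6990 - 5750))) + 13963 = (-837 + (1318 + 1/(-12740))) + 13963 = (-837 + (1318 - 1/12740)) + 13963 = (-837 + 16791319/12740) + 13963 = 6127939/12740 + 13963 = 184016559/12740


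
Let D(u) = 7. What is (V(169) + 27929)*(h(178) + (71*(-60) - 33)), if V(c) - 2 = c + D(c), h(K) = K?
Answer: -115660305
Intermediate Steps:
V(c) = 9 + c (V(c) = 2 + (c + 7) = 2 + (7 + c) = 9 + c)
(V(169) + 27929)*(h(178) + (71*(-60) - 33)) = ((9 + 169) + 27929)*(178 + (71*(-60) - 33)) = (178 + 27929)*(178 + (-4260 - 33)) = 28107*(178 - 4293) = 28107*(-4115) = -115660305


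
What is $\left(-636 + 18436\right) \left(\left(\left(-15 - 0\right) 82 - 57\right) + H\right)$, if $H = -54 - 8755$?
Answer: $-179708800$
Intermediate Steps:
$H = -8809$ ($H = -54 - 8755 = -8809$)
$\left(-636 + 18436\right) \left(\left(\left(-15 - 0\right) 82 - 57\right) + H\right) = \left(-636 + 18436\right) \left(\left(\left(-15 - 0\right) 82 - 57\right) - 8809\right) = 17800 \left(\left(\left(-15 + 0\right) 82 - 57\right) - 8809\right) = 17800 \left(\left(\left(-15\right) 82 - 57\right) - 8809\right) = 17800 \left(\left(-1230 - 57\right) - 8809\right) = 17800 \left(-1287 - 8809\right) = 17800 \left(-10096\right) = -179708800$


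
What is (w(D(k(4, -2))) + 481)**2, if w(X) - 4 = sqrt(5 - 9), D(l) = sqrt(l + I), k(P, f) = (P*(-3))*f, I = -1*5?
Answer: 235221 + 1940*I ≈ 2.3522e+5 + 1940.0*I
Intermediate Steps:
I = -5
k(P, f) = -3*P*f (k(P, f) = (-3*P)*f = -3*P*f)
D(l) = sqrt(-5 + l) (D(l) = sqrt(l - 5) = sqrt(-5 + l))
w(X) = 4 + 2*I (w(X) = 4 + sqrt(5 - 9) = 4 + sqrt(-4) = 4 + 2*I)
(w(D(k(4, -2))) + 481)**2 = ((4 + 2*I) + 481)**2 = (485 + 2*I)**2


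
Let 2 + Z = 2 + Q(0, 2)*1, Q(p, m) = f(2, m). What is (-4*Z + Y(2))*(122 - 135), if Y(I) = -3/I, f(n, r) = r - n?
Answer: 39/2 ≈ 19.500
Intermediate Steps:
Q(p, m) = -2 + m (Q(p, m) = m - 1*2 = m - 2 = -2 + m)
Z = 0 (Z = -2 + (2 + (-2 + 2)*1) = -2 + (2 + 0*1) = -2 + (2 + 0) = -2 + 2 = 0)
(-4*Z + Y(2))*(122 - 135) = (-4*0 - 3/2)*(122 - 135) = (0 - 3*1/2)*(-13) = (0 - 3/2)*(-13) = -3/2*(-13) = 39/2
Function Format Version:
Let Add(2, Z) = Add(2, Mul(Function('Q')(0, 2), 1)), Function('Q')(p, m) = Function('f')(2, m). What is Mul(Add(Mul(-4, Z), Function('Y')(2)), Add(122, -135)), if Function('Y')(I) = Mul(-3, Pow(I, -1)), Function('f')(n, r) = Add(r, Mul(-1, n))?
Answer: Rational(39, 2) ≈ 19.500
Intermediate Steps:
Function('Q')(p, m) = Add(-2, m) (Function('Q')(p, m) = Add(m, Mul(-1, 2)) = Add(m, -2) = Add(-2, m))
Z = 0 (Z = Add(-2, Add(2, Mul(Add(-2, 2), 1))) = Add(-2, Add(2, Mul(0, 1))) = Add(-2, Add(2, 0)) = Add(-2, 2) = 0)
Mul(Add(Mul(-4, Z), Function('Y')(2)), Add(122, -135)) = Mul(Add(Mul(-4, 0), Mul(-3, Pow(2, -1))), Add(122, -135)) = Mul(Add(0, Mul(-3, Rational(1, 2))), -13) = Mul(Add(0, Rational(-3, 2)), -13) = Mul(Rational(-3, 2), -13) = Rational(39, 2)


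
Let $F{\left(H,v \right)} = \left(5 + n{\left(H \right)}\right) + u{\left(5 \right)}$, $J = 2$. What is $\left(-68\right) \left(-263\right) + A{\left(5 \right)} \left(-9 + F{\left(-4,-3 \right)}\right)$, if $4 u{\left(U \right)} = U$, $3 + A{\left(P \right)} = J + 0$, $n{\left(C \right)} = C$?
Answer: $\frac{71563}{4} \approx 17891.0$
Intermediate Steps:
$A{\left(P \right)} = -1$ ($A{\left(P \right)} = -3 + \left(2 + 0\right) = -3 + 2 = -1$)
$u{\left(U \right)} = \frac{U}{4}$
$F{\left(H,v \right)} = \frac{25}{4} + H$ ($F{\left(H,v \right)} = \left(5 + H\right) + \frac{1}{4} \cdot 5 = \left(5 + H\right) + \frac{5}{4} = \frac{25}{4} + H$)
$\left(-68\right) \left(-263\right) + A{\left(5 \right)} \left(-9 + F{\left(-4,-3 \right)}\right) = \left(-68\right) \left(-263\right) - \left(-9 + \left(\frac{25}{4} - 4\right)\right) = 17884 - \left(-9 + \frac{9}{4}\right) = 17884 - - \frac{27}{4} = 17884 + \frac{27}{4} = \frac{71563}{4}$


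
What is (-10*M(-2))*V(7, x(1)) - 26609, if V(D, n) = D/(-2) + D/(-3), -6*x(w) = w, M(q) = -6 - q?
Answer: -80527/3 ≈ -26842.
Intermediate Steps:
x(w) = -w/6
V(D, n) = -5*D/6 (V(D, n) = D*(-½) + D*(-⅓) = -D/2 - D/3 = -5*D/6)
(-10*M(-2))*V(7, x(1)) - 26609 = (-10*(-6 - 1*(-2)))*(-⅚*7) - 26609 = -10*(-6 + 2)*(-35/6) - 26609 = -10*(-4)*(-35/6) - 26609 = 40*(-35/6) - 26609 = -700/3 - 26609 = -80527/3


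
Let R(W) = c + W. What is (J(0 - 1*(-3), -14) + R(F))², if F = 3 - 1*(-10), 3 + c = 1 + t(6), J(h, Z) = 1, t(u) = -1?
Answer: 121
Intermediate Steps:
c = -3 (c = -3 + (1 - 1) = -3 + 0 = -3)
F = 13 (F = 3 + 10 = 13)
R(W) = -3 + W
(J(0 - 1*(-3), -14) + R(F))² = (1 + (-3 + 13))² = (1 + 10)² = 11² = 121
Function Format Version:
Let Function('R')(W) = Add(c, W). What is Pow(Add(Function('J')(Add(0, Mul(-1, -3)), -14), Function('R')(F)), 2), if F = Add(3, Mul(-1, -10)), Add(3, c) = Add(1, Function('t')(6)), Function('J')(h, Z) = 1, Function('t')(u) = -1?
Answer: 121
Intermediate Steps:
c = -3 (c = Add(-3, Add(1, -1)) = Add(-3, 0) = -3)
F = 13 (F = Add(3, 10) = 13)
Function('R')(W) = Add(-3, W)
Pow(Add(Function('J')(Add(0, Mul(-1, -3)), -14), Function('R')(F)), 2) = Pow(Add(1, Add(-3, 13)), 2) = Pow(Add(1, 10), 2) = Pow(11, 2) = 121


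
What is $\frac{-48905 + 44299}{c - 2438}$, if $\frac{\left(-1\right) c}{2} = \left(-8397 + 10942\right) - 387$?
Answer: $\frac{2303}{3377} \approx 0.68197$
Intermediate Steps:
$c = -4316$ ($c = - 2 \left(\left(-8397 + 10942\right) - 387\right) = - 2 \left(2545 - 387\right) = \left(-2\right) 2158 = -4316$)
$\frac{-48905 + 44299}{c - 2438} = \frac{-48905 + 44299}{-4316 - 2438} = - \frac{4606}{-6754} = \left(-4606\right) \left(- \frac{1}{6754}\right) = \frac{2303}{3377}$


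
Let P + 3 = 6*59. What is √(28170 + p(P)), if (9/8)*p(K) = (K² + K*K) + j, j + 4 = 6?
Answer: √2224762/3 ≈ 497.19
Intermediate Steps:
j = 2 (j = -4 + 6 = 2)
P = 351 (P = -3 + 6*59 = -3 + 354 = 351)
p(K) = 16/9 + 16*K²/9 (p(K) = 8*((K² + K*K) + 2)/9 = 8*((K² + K²) + 2)/9 = 8*(2*K² + 2)/9 = 8*(2 + 2*K²)/9 = 16/9 + 16*K²/9)
√(28170 + p(P)) = √(28170 + (16/9 + (16/9)*351²)) = √(28170 + (16/9 + (16/9)*123201)) = √(28170 + (16/9 + 219024)) = √(28170 + 1971232/9) = √(2224762/9) = √2224762/3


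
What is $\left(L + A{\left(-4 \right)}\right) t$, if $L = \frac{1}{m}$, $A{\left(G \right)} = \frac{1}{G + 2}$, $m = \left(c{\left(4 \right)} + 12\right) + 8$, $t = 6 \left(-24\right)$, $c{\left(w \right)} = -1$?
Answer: $\frac{1224}{19} \approx 64.421$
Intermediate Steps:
$t = -144$
$m = 19$ ($m = \left(-1 + 12\right) + 8 = 11 + 8 = 19$)
$A{\left(G \right)} = \frac{1}{2 + G}$
$L = \frac{1}{19} \approx 0.052632$
$\left(L + A{\left(-4 \right)}\right) t = \left(\frac{1}{19} + \frac{1}{2 - 4}\right) \left(-144\right) = \left(\frac{1}{19} + \frac{1}{-2}\right) \left(-144\right) = \left(\frac{1}{19} - \frac{1}{2}\right) \left(-144\right) = \left(- \frac{17}{38}\right) \left(-144\right) = \frac{1224}{19}$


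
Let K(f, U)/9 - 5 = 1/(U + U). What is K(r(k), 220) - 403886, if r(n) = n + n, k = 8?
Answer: -177690031/440 ≈ -4.0384e+5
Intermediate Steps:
r(n) = 2*n
K(f, U) = 45 + 9/(2*U) (K(f, U) = 45 + 9/(U + U) = 45 + 9/((2*U)) = 45 + 9*(1/(2*U)) = 45 + 9/(2*U))
K(r(k), 220) - 403886 = (45 + (9/2)/220) - 403886 = (45 + (9/2)*(1/220)) - 403886 = (45 + 9/440) - 403886 = 19809/440 - 403886 = -177690031/440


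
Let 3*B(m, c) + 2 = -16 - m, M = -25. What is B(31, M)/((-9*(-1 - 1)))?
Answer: -49/54 ≈ -0.90741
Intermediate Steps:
B(m, c) = -6 - m/3 (B(m, c) = -⅔ + (-16 - m)/3 = -⅔ + (-16/3 - m/3) = -6 - m/3)
B(31, M)/((-9*(-1 - 1))) = (-6 - ⅓*31)/((-9*(-1 - 1))) = (-6 - 31/3)/((-9*(-2))) = -49/3/18 = -49/3*1/18 = -49/54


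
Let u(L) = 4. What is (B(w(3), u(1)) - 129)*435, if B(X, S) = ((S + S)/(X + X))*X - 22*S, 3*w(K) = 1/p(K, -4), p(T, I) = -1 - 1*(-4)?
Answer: -92655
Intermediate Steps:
p(T, I) = 3 (p(T, I) = -1 + 4 = 3)
w(K) = ⅑ (w(K) = (⅓)/3 = (⅓)*(⅓) = ⅑)
B(X, S) = -21*S (B(X, S) = ((2*S)/((2*X)))*X - 22*S = ((2*S)*(1/(2*X)))*X - 22*S = (S/X)*X - 22*S = S - 22*S = -21*S)
(B(w(3), u(1)) - 129)*435 = (-21*4 - 129)*435 = (-84 - 129)*435 = -213*435 = -92655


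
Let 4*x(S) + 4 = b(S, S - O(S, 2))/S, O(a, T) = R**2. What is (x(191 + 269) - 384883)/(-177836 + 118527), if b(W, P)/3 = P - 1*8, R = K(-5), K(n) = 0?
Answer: 177046301/27282140 ≈ 6.4895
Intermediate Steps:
R = 0
O(a, T) = 0 (O(a, T) = 0**2 = 0)
b(W, P) = -24 + 3*P (b(W, P) = 3*(P - 1*8) = 3*(P - 8) = 3*(-8 + P) = -24 + 3*P)
x(S) = -1 + (-24 + 3*S)/(4*S) (x(S) = -1 + ((-24 + 3*(S - 1*0))/S)/4 = -1 + ((-24 + 3*(S + 0))/S)/4 = -1 + ((-24 + 3*S)/S)/4 = -1 + (-24 + 3*S)/(4*S))
(x(191 + 269) - 384883)/(-177836 + 118527) = ((-24 - (191 + 269))/(4*(191 + 269)) - 384883)/(-177836 + 118527) = ((1/4)*(-24 - 1*460)/460 - 384883)/(-59309) = ((1/4)*(1/460)*(-24 - 460) - 384883)*(-1/59309) = ((1/4)*(1/460)*(-484) - 384883)*(-1/59309) = (-121/460 - 384883)*(-1/59309) = -177046301/460*(-1/59309) = 177046301/27282140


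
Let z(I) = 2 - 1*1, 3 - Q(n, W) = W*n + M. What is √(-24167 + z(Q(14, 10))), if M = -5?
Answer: I*√24166 ≈ 155.45*I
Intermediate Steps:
Q(n, W) = 8 - W*n (Q(n, W) = 3 - (W*n - 5) = 3 - (-5 + W*n) = 3 + (5 - W*n) = 8 - W*n)
z(I) = 1 (z(I) = 2 - 1 = 1)
√(-24167 + z(Q(14, 10))) = √(-24167 + 1) = √(-24166) = I*√24166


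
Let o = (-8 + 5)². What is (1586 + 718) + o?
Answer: 2313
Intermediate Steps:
o = 9 (o = (-3)² = 9)
(1586 + 718) + o = (1586 + 718) + 9 = 2304 + 9 = 2313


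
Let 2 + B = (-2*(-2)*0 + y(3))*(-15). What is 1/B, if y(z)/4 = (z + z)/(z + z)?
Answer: -1/62 ≈ -0.016129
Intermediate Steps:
y(z) = 4 (y(z) = 4*((z + z)/(z + z)) = 4*((2*z)/((2*z))) = 4*((2*z)*(1/(2*z))) = 4*1 = 4)
B = -62 (B = -2 + (-2*(-2)*0 + 4)*(-15) = -2 + (4*0 + 4)*(-15) = -2 + (0 + 4)*(-15) = -2 + 4*(-15) = -2 - 60 = -62)
1/B = 1/(-62) = -1/62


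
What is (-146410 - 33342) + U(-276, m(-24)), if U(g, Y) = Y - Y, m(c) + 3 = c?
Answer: -179752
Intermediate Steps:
m(c) = -3 + c
U(g, Y) = 0
(-146410 - 33342) + U(-276, m(-24)) = (-146410 - 33342) + 0 = -179752 + 0 = -179752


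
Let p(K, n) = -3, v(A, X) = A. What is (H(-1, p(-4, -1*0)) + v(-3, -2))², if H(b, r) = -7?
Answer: 100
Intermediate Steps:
(H(-1, p(-4, -1*0)) + v(-3, -2))² = (-7 - 3)² = (-10)² = 100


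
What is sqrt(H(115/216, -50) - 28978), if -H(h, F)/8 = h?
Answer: I*sqrt(2347563)/9 ≈ 170.24*I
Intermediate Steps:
H(h, F) = -8*h
sqrt(H(115/216, -50) - 28978) = sqrt(-920/216 - 28978) = sqrt(-8*115/216 - 28978) = sqrt(-115/27 - 28978) = sqrt(-782521/27) = I*sqrt(2347563)/9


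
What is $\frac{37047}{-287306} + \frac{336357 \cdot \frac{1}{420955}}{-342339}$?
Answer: $- \frac{1779638127898419}{13801156831606990} \approx -0.12895$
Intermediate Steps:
$\frac{37047}{-287306} + \frac{336357 \cdot \frac{1}{420955}}{-342339} = 37047 \left(- \frac{1}{287306}\right) + 336357 \cdot \frac{1}{420955} \left(- \frac{1}{342339}\right) = - \frac{37047}{287306} + \frac{336357}{420955} \left(- \frac{1}{342339}\right) = - \frac{37047}{287306} - \frac{112119}{48036437915} = - \frac{1779638127898419}{13801156831606990}$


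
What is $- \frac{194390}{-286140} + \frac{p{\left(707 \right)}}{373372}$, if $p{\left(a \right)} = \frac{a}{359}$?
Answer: $\frac{1302817221335}{1917718120236} \approx 0.67936$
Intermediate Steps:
$p{\left(a \right)} = \frac{a}{359}$ ($p{\left(a \right)} = a \frac{1}{359} = \frac{a}{359}$)
$- \frac{194390}{-286140} + \frac{p{\left(707 \right)}}{373372} = - \frac{194390}{-286140} + \frac{\frac{1}{359} \cdot 707}{373372} = \left(-194390\right) \left(- \frac{1}{286140}\right) + \frac{707}{359} \cdot \frac{1}{373372} = \frac{19439}{28614} + \frac{707}{134040548} = \frac{1302817221335}{1917718120236}$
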